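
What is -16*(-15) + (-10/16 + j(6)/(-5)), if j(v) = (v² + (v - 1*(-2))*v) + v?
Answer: 1771/8 ≈ 221.38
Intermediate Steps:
j(v) = v + v² + v*(2 + v) (j(v) = (v² + (v + 2)*v) + v = (v² + (2 + v)*v) + v = (v² + v*(2 + v)) + v = v + v² + v*(2 + v))
-16*(-15) + (-10/16 + j(6)/(-5)) = -16*(-15) + (-10/16 + (6*(3 + 2*6))/(-5)) = 240 + (-10*1/16 + (6*(3 + 12))*(-⅕)) = 240 + (-5/8 + (6*15)*(-⅕)) = 240 + (-5/8 + 90*(-⅕)) = 240 + (-5/8 - 18) = 240 - 149/8 = 1771/8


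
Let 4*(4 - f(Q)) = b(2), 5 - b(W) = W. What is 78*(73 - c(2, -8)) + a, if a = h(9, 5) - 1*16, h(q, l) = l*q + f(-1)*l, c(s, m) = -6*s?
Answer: 26701/4 ≈ 6675.3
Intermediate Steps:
b(W) = 5 - W
f(Q) = 13/4 (f(Q) = 4 - (5 - 1*2)/4 = 4 - (5 - 2)/4 = 4 - ¼*3 = 4 - ¾ = 13/4)
h(q, l) = 13*l/4 + l*q (h(q, l) = l*q + 13*l/4 = 13*l/4 + l*q)
a = 181/4 (a = (¼)*5*(13 + 4*9) - 1*16 = (¼)*5*(13 + 36) - 16 = (¼)*5*49 - 16 = 245/4 - 16 = 181/4 ≈ 45.250)
78*(73 - c(2, -8)) + a = 78*(73 - (-6)*2) + 181/4 = 78*(73 - 1*(-12)) + 181/4 = 78*(73 + 12) + 181/4 = 78*85 + 181/4 = 6630 + 181/4 = 26701/4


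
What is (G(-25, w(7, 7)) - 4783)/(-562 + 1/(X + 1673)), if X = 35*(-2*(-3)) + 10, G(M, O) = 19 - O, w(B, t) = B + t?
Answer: 9044754/1063865 ≈ 8.5018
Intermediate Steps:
X = 220 (X = 35*6 + 10 = 210 + 10 = 220)
(G(-25, w(7, 7)) - 4783)/(-562 + 1/(X + 1673)) = ((19 - (7 + 7)) - 4783)/(-562 + 1/(220 + 1673)) = ((19 - 1*14) - 4783)/(-562 + 1/1893) = ((19 - 14) - 4783)/(-562 + 1/1893) = (5 - 4783)/(-1063865/1893) = -4778*(-1893/1063865) = 9044754/1063865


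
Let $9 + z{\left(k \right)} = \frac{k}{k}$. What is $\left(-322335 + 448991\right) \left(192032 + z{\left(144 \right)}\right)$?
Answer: $24320991744$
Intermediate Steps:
$z{\left(k \right)} = -8$ ($z{\left(k \right)} = -9 + \frac{k}{k} = -9 + 1 = -8$)
$\left(-322335 + 448991\right) \left(192032 + z{\left(144 \right)}\right) = \left(-322335 + 448991\right) \left(192032 - 8\right) = 126656 \cdot 192024 = 24320991744$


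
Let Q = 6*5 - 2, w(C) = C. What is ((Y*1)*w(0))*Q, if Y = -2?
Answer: 0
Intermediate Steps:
Q = 28 (Q = 30 - 2 = 28)
((Y*1)*w(0))*Q = (-2*1*0)*28 = -2*0*28 = 0*28 = 0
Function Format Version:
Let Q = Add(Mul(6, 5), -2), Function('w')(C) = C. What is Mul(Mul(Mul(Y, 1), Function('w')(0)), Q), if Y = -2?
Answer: 0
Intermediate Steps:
Q = 28 (Q = Add(30, -2) = 28)
Mul(Mul(Mul(Y, 1), Function('w')(0)), Q) = Mul(Mul(Mul(-2, 1), 0), 28) = Mul(Mul(-2, 0), 28) = Mul(0, 28) = 0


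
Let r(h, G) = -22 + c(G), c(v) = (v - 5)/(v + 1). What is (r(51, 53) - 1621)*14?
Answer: -206906/9 ≈ -22990.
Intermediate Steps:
c(v) = (-5 + v)/(1 + v)
r(h, G) = -22 + (-5 + G)/(1 + G)
(r(51, 53) - 1621)*14 = (3*(-9 - 7*53)/(1 + 53) - 1621)*14 = (3*(-9 - 371)/54 - 1621)*14 = (3*(1/54)*(-380) - 1621)*14 = (-190/9 - 1621)*14 = -14779/9*14 = -206906/9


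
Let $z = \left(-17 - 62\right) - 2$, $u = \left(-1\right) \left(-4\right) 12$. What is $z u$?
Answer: $-3888$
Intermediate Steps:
$u = 48$ ($u = 4 \cdot 12 = 48$)
$z = -81$ ($z = -79 - 2 = -81$)
$z u = \left(-81\right) 48 = -3888$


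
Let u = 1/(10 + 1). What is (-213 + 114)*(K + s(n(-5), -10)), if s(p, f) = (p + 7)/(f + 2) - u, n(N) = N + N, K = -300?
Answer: 237375/8 ≈ 29672.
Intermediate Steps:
u = 1/11 ≈ 0.090909
n(N) = 2*N
s(p, f) = -1/11 + (7 + p)/(2 + f) (s(p, f) = (p + 7)/(f + 2) - 1*1/11 = (7 + p)/(2 + f) - 1/11 = -1/11 + (7 + p)/(2 + f))
(-213 + 114)*(K + s(n(-5), -10)) = (-213 + 114)*(-300 + (75 - 1*(-10) + 11*(2*(-5)))/(11*(2 - 10))) = -99*(-300 + (1/11)*(75 + 10 + 11*(-10))/(-8)) = -99*(-300 + (1/11)*(-⅛)*(75 + 10 - 110)) = -99*(-300 + (1/11)*(-⅛)*(-25)) = -99*(-300 + 25/88) = -99*(-26375/88) = 237375/8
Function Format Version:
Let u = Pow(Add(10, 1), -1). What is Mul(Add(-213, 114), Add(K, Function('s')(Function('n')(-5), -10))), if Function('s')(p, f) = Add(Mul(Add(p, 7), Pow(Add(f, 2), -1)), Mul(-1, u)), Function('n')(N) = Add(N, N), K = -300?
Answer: Rational(237375, 8) ≈ 29672.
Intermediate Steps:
u = Rational(1, 11) (u = Pow(11, -1) = Rational(1, 11) ≈ 0.090909)
Function('n')(N) = Mul(2, N)
Function('s')(p, f) = Add(Rational(-1, 11), Mul(Pow(Add(2, f), -1), Add(7, p))) (Function('s')(p, f) = Add(Mul(Add(p, 7), Pow(Add(f, 2), -1)), Mul(-1, Rational(1, 11))) = Add(Mul(Add(7, p), Pow(Add(2, f), -1)), Rational(-1, 11)) = Add(Mul(Pow(Add(2, f), -1), Add(7, p)), Rational(-1, 11)) = Add(Rational(-1, 11), Mul(Pow(Add(2, f), -1), Add(7, p))))
Mul(Add(-213, 114), Add(K, Function('s')(Function('n')(-5), -10))) = Mul(Add(-213, 114), Add(-300, Mul(Rational(1, 11), Pow(Add(2, -10), -1), Add(75, Mul(-1, -10), Mul(11, Mul(2, -5)))))) = Mul(-99, Add(-300, Mul(Rational(1, 11), Pow(-8, -1), Add(75, 10, Mul(11, -10))))) = Mul(-99, Add(-300, Mul(Rational(1, 11), Rational(-1, 8), Add(75, 10, -110)))) = Mul(-99, Add(-300, Mul(Rational(1, 11), Rational(-1, 8), -25))) = Mul(-99, Add(-300, Rational(25, 88))) = Mul(-99, Rational(-26375, 88)) = Rational(237375, 8)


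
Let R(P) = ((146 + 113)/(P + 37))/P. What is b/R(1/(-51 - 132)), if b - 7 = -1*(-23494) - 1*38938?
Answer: 104508490/8673651 ≈ 12.049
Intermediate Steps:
R(P) = 259/(P*(37 + P)) (R(P) = (259/(37 + P))/P = 259/(P*(37 + P)))
b = -15437 (b = 7 + (-1*(-23494) - 1*38938) = 7 + (23494 - 38938) = 7 - 15444 = -15437)
b/R(1/(-51 - 132)) = -15437*(37 + 1/(-51 - 132))/(259*(-51 - 132)) = -15437/(259/((1/(-183))*(37 + 1/(-183)))) = -15437/(259/((-1/183)*(37 - 1/183))) = -15437/(259*(-183)/(6770/183)) = -15437/(259*(-183)*(183/6770)) = -15437/(-8673651/6770) = -15437*(-6770/8673651) = 104508490/8673651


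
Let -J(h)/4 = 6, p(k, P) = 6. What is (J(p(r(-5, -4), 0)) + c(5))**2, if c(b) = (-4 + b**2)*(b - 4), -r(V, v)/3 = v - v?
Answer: 9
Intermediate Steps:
r(V, v) = 0 (r(V, v) = -3*(v - v) = -3*0 = 0)
J(h) = -24 (J(h) = -4*6 = -24)
c(b) = (-4 + b)*(-4 + b**2) (c(b) = (-4 + b**2)*(-4 + b) = (-4 + b)*(-4 + b**2))
(J(p(r(-5, -4), 0)) + c(5))**2 = (-24 + (16 + 5**3 - 4*5 - 4*5**2))**2 = (-24 + (16 + 125 - 20 - 4*25))**2 = (-24 + (16 + 125 - 20 - 100))**2 = (-24 + 21)**2 = (-3)**2 = 9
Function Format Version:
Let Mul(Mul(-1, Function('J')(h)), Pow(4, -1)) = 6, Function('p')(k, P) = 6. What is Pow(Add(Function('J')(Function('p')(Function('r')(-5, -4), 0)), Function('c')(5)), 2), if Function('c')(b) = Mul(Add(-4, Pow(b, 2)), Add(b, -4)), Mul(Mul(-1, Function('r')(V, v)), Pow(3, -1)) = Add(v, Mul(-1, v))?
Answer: 9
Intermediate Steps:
Function('r')(V, v) = 0 (Function('r')(V, v) = Mul(-3, Add(v, Mul(-1, v))) = Mul(-3, 0) = 0)
Function('J')(h) = -24 (Function('J')(h) = Mul(-4, 6) = -24)
Function('c')(b) = Mul(Add(-4, b), Add(-4, Pow(b, 2))) (Function('c')(b) = Mul(Add(-4, Pow(b, 2)), Add(-4, b)) = Mul(Add(-4, b), Add(-4, Pow(b, 2))))
Pow(Add(Function('J')(Function('p')(Function('r')(-5, -4), 0)), Function('c')(5)), 2) = Pow(Add(-24, Add(16, Pow(5, 3), Mul(-4, 5), Mul(-4, Pow(5, 2)))), 2) = Pow(Add(-24, Add(16, 125, -20, Mul(-4, 25))), 2) = Pow(Add(-24, Add(16, 125, -20, -100)), 2) = Pow(Add(-24, 21), 2) = Pow(-3, 2) = 9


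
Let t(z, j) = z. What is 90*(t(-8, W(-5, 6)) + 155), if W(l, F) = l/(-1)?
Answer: 13230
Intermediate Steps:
W(l, F) = -l (W(l, F) = l*(-1) = -l)
90*(t(-8, W(-5, 6)) + 155) = 90*(-8 + 155) = 90*147 = 13230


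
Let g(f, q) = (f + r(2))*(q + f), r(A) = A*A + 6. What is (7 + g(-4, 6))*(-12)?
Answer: -228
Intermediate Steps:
r(A) = 6 + A**2 (r(A) = A**2 + 6 = 6 + A**2)
g(f, q) = (10 + f)*(f + q) (g(f, q) = (f + (6 + 2**2))*(q + f) = (f + (6 + 4))*(f + q) = (f + 10)*(f + q) = (10 + f)*(f + q))
(7 + g(-4, 6))*(-12) = (7 + ((-4)**2 + 10*(-4) + 10*6 - 4*6))*(-12) = (7 + (16 - 40 + 60 - 24))*(-12) = (7 + 12)*(-12) = 19*(-12) = -228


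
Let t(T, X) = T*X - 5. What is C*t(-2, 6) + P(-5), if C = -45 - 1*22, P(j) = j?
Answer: 1134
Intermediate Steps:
t(T, X) = -5 + T*X
C = -67 (C = -45 - 22 = -67)
C*t(-2, 6) + P(-5) = -67*(-5 - 2*6) - 5 = -67*(-5 - 12) - 5 = -67*(-17) - 5 = 1139 - 5 = 1134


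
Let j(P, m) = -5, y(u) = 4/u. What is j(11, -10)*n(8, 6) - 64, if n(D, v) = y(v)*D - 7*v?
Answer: 358/3 ≈ 119.33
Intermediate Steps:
n(D, v) = -7*v + 4*D/v (n(D, v) = (4/v)*D - 7*v = 4*D/v - 7*v = -7*v + 4*D/v)
j(11, -10)*n(8, 6) - 64 = -5*(-7*6 + 4*8/6) - 64 = -5*(-42 + 4*8*(⅙)) - 64 = -5*(-42 + 16/3) - 64 = -5*(-110/3) - 64 = 550/3 - 64 = 358/3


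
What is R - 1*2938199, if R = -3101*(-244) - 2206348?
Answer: -4387903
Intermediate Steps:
R = -1449704 (R = 756644 - 2206348 = -1449704)
R - 1*2938199 = -1449704 - 1*2938199 = -1449704 - 2938199 = -4387903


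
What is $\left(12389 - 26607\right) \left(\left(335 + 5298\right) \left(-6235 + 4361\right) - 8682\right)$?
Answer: $150212089432$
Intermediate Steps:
$\left(12389 - 26607\right) \left(\left(335 + 5298\right) \left(-6235 + 4361\right) - 8682\right) = - 14218 \left(5633 \left(-1874\right) - 8682\right) = - 14218 \left(-10556242 - 8682\right) = \left(-14218\right) \left(-10564924\right) = 150212089432$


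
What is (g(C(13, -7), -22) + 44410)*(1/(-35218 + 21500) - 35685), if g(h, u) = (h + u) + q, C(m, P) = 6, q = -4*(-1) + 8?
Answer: -10868964228693/6859 ≈ -1.5846e+9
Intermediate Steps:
q = 12 (q = 4 + 8 = 12)
g(h, u) = 12 + h + u (g(h, u) = (h + u) + 12 = 12 + h + u)
(g(C(13, -7), -22) + 44410)*(1/(-35218 + 21500) - 35685) = ((12 + 6 - 22) + 44410)*(1/(-35218 + 21500) - 35685) = (-4 + 44410)*(1/(-13718) - 35685) = 44406*(-1/13718 - 35685) = 44406*(-489526831/13718) = -10868964228693/6859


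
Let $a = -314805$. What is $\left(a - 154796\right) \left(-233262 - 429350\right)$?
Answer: $311163257812$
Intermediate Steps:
$\left(a - 154796\right) \left(-233262 - 429350\right) = \left(-314805 - 154796\right) \left(-233262 - 429350\right) = \left(-469601\right) \left(-662612\right) = 311163257812$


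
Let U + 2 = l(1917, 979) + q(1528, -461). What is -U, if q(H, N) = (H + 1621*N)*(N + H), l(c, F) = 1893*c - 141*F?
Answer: 792227611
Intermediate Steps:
l(c, F) = -141*F + 1893*c
q(H, N) = (H + N)*(H + 1621*N) (q(H, N) = (H + 1621*N)*(H + N) = (H + N)*(H + 1621*N))
U = -792227611 (U = -2 + ((-141*979 + 1893*1917) + (1528² + 1621*(-461)² + 1622*1528*(-461))) = -2 + ((-138039 + 3628881) + (2334784 + 1621*212521 - 1142549776)) = -2 + (3490842 + (2334784 + 344496541 - 1142549776)) = -2 + (3490842 - 795718451) = -2 - 792227609 = -792227611)
-U = -1*(-792227611) = 792227611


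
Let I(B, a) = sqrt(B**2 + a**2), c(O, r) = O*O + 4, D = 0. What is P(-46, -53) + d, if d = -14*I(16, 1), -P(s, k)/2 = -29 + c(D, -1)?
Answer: 50 - 14*sqrt(257) ≈ -174.44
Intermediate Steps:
c(O, r) = 4 + O**2 (c(O, r) = O**2 + 4 = 4 + O**2)
P(s, k) = 50 (P(s, k) = -2*(-29 + (4 + 0**2)) = -2*(-29 + (4 + 0)) = -2*(-29 + 4) = -2*(-25) = 50)
d = -14*sqrt(257) (d = -14*sqrt(16**2 + 1**2) = -14*sqrt(256 + 1) = -14*sqrt(257) ≈ -224.44)
P(-46, -53) + d = 50 - 14*sqrt(257)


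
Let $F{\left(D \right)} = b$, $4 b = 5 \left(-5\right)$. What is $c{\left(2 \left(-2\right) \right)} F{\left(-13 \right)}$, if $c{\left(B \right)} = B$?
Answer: $25$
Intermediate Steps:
$b = - \frac{25}{4}$ ($b = \frac{5 \left(-5\right)}{4} = \frac{1}{4} \left(-25\right) = - \frac{25}{4} \approx -6.25$)
$F{\left(D \right)} = - \frac{25}{4}$
$c{\left(2 \left(-2\right) \right)} F{\left(-13 \right)} = 2 \left(-2\right) \left(- \frac{25}{4}\right) = \left(-4\right) \left(- \frac{25}{4}\right) = 25$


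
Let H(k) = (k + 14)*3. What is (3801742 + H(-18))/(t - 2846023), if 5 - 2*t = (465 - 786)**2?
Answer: -3801730/2897541 ≈ -1.3121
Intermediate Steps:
t = -51518 (t = 5/2 - (465 - 786)**2/2 = 5/2 - 1/2*(-321)**2 = 5/2 - 1/2*103041 = 5/2 - 103041/2 = -51518)
H(k) = 42 + 3*k (H(k) = (14 + k)*3 = 42 + 3*k)
(3801742 + H(-18))/(t - 2846023) = (3801742 + (42 + 3*(-18)))/(-51518 - 2846023) = (3801742 + (42 - 54))/(-2897541) = (3801742 - 12)*(-1/2897541) = 3801730*(-1/2897541) = -3801730/2897541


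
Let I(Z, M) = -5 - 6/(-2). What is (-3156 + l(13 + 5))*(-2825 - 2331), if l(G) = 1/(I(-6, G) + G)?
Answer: 65088055/4 ≈ 1.6272e+7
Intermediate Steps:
I(Z, M) = -2 (I(Z, M) = -5 - 6*(-1)/2 = -5 - 1*(-3) = -5 + 3 = -2)
l(G) = 1/(-2 + G)
(-3156 + l(13 + 5))*(-2825 - 2331) = (-3156 + 1/(-2 + (13 + 5)))*(-2825 - 2331) = (-3156 + 1/(-2 + 18))*(-5156) = (-3156 + 1/16)*(-5156) = -50495/16*(-5156) = 65088055/4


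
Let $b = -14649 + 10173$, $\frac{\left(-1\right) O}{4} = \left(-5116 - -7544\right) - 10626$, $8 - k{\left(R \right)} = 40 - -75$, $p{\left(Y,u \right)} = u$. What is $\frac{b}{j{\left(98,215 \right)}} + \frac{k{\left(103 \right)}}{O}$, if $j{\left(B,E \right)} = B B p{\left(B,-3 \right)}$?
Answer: $\frac{11974509}{78733592} \approx 0.15209$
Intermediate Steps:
$j{\left(B,E \right)} = - 3 B^{2}$ ($j{\left(B,E \right)} = B B \left(-3\right) = B^{2} \left(-3\right) = - 3 B^{2}$)
$k{\left(R \right)} = -107$ ($k{\left(R \right)} = 8 - \left(40 - -75\right) = 8 - \left(40 + 75\right) = 8 - 115 = -107$)
$O = 32792$ ($O = - 4 \left(\left(-5116 - -7544\right) - 10626\right) = - 4 \left(\left(-5116 + 7544\right) - 10626\right) = - 4 \left(2428 - 10626\right) = \left(-4\right) \left(-8198\right) = 32792$)
$b = -4476$
$\frac{b}{j{\left(98,215 \right)}} + \frac{k{\left(103 \right)}}{O} = - \frac{4476}{\left(-3\right) 98^{2}} - \frac{107}{32792} = - \frac{4476}{\left(-3\right) 9604} - \frac{107}{32792} = - \frac{4476}{-28812} - \frac{107}{32792} = \left(-4476\right) \left(- \frac{1}{28812}\right) - \frac{107}{32792} = \frac{373}{2401} - \frac{107}{32792} = \frac{11974509}{78733592}$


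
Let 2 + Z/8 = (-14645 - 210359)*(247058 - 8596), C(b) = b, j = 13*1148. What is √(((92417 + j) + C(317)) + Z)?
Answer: I*√429239123142 ≈ 6.5516e+5*I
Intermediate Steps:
j = 14924
Z = -429239230800 (Z = -16 + 8*((-14645 - 210359)*(247058 - 8596)) = -16 + 8*(-225004*238462) = -16 + 8*(-53654903848) = -16 - 429239230784 = -429239230800)
√(((92417 + j) + C(317)) + Z) = √(((92417 + 14924) + 317) - 429239230800) = √((107341 + 317) - 429239230800) = √(107658 - 429239230800) = √(-429239123142) = I*√429239123142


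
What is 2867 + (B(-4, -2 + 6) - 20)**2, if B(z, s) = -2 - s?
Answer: 3543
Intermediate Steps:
2867 + (B(-4, -2 + 6) - 20)**2 = 2867 + ((-2 - (-2 + 6)) - 20)**2 = 2867 + ((-2 - 1*4) - 20)**2 = 2867 + ((-2 - 4) - 20)**2 = 2867 + (-6 - 20)**2 = 2867 + (-26)**2 = 2867 + 676 = 3543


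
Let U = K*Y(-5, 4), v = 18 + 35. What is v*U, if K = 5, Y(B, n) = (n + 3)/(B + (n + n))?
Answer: 1855/3 ≈ 618.33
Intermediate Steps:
Y(B, n) = (3 + n)/(B + 2*n)
v = 53
U = 35/3 (U = 5*((3 + 4)/(-5 + 2*4)) = 5*(7/(-5 + 8)) = 5*(7/3) = 35/3 ≈ 11.667)
v*U = 53*(35/3) = 1855/3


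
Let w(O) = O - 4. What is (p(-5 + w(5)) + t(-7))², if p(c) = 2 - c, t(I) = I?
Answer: 1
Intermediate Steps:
w(O) = -4 + O
(p(-5 + w(5)) + t(-7))² = ((2 - (-5 + (-4 + 5))) - 7)² = ((2 - (-5 + 1)) - 7)² = ((2 - 1*(-4)) - 7)² = ((2 + 4) - 7)² = (6 - 7)² = (-1)² = 1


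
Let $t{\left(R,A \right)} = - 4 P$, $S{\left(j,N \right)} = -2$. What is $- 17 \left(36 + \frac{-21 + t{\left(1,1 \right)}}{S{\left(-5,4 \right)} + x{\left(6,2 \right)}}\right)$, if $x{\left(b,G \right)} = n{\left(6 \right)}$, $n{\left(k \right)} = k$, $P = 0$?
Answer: $- \frac{2091}{4} \approx -522.75$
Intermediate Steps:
$t{\left(R,A \right)} = 0$ ($t{\left(R,A \right)} = \left(-4\right) 0 = 0$)
$x{\left(b,G \right)} = 6$
$- 17 \left(36 + \frac{-21 + t{\left(1,1 \right)}}{S{\left(-5,4 \right)} + x{\left(6,2 \right)}}\right) = - 17 \left(36 + \frac{-21 + 0}{-2 + 6}\right) = - 17 \left(36 - \frac{21}{4}\right) = \left(-17\right) \frac{123}{4} = - \frac{2091}{4}$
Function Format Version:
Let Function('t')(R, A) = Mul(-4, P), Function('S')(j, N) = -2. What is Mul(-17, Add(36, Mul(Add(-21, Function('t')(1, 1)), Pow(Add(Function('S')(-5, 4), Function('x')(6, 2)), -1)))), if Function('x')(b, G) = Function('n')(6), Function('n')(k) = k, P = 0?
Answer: Rational(-2091, 4) ≈ -522.75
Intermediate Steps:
Function('t')(R, A) = 0 (Function('t')(R, A) = Mul(-4, 0) = 0)
Function('x')(b, G) = 6
Mul(-17, Add(36, Mul(Add(-21, Function('t')(1, 1)), Pow(Add(Function('S')(-5, 4), Function('x')(6, 2)), -1)))) = Mul(-17, Add(36, Mul(Add(-21, 0), Pow(Add(-2, 6), -1)))) = Mul(-17, Add(36, Mul(-21, Pow(4, -1)))) = Mul(-17, Add(36, Mul(-21, Rational(1, 4)))) = Mul(-17, Add(36, Rational(-21, 4))) = Mul(-17, Rational(123, 4)) = Rational(-2091, 4)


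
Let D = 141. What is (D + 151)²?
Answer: 85264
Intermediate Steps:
(D + 151)² = (141 + 151)² = 292² = 85264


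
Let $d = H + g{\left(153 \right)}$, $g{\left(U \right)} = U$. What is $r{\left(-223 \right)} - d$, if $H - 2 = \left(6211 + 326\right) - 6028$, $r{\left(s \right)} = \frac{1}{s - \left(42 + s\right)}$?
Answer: $- \frac{27889}{42} \approx -664.02$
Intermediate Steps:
$r{\left(s \right)} = - \frac{1}{42}$ ($r{\left(s \right)} = \frac{1}{-42} = - \frac{1}{42}$)
$H = 511$ ($H = 2 + \left(\left(6211 + 326\right) - 6028\right) = 2 + \left(6537 - 6028\right) = 2 + 509 = 511$)
$d = 664$ ($d = 511 + 153 = 664$)
$r{\left(-223 \right)} - d = - \frac{1}{42} - 664 = - \frac{27889}{42}$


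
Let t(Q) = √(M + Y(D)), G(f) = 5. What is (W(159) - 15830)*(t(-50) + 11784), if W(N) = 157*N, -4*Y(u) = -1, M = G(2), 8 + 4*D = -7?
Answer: 107623272 + 9133*√21/2 ≈ 1.0764e+8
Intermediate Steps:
D = -15/4 (D = -2 + (¼)*(-7) = -2 - 7/4 = -15/4 ≈ -3.7500)
M = 5
Y(u) = ¼ (Y(u) = -¼*(-1) = ¼)
t(Q) = √21/2 (t(Q) = √(5 + ¼) = √(21/4) = √21/2)
(W(159) - 15830)*(t(-50) + 11784) = (157*159 - 15830)*(√21/2 + 11784) = (24963 - 15830)*(11784 + √21/2) = 9133*(11784 + √21/2) = 107623272 + 9133*√21/2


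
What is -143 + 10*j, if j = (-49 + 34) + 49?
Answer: 197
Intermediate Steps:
j = 34 (j = -15 + 49 = 34)
-143 + 10*j = -143 + 10*34 = -143 + 340 = 197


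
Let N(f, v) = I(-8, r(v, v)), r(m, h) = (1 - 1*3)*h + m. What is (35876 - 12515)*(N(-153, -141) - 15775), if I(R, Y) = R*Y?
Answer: -394870983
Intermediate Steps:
r(m, h) = m - 2*h (r(m, h) = (1 - 3)*h + m = -2*h + m = m - 2*h)
N(f, v) = 8*v (N(f, v) = -8*(v - 2*v) = -(-8)*v = 8*v)
(35876 - 12515)*(N(-153, -141) - 15775) = (35876 - 12515)*(8*(-141) - 15775) = 23361*(-1128 - 15775) = 23361*(-16903) = -394870983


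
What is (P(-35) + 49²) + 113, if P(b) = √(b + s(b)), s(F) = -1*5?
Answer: 2514 + 2*I*√10 ≈ 2514.0 + 6.3246*I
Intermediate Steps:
s(F) = -5
P(b) = √(-5 + b) (P(b) = √(b - 5) = √(-5 + b))
(P(-35) + 49²) + 113 = (√(-5 - 35) + 49²) + 113 = (√(-40) + 2401) + 113 = (2*I*√10 + 2401) + 113 = (2401 + 2*I*√10) + 113 = 2514 + 2*I*√10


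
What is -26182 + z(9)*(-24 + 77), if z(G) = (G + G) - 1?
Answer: -25281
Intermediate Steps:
z(G) = -1 + 2*G (z(G) = 2*G - 1 = -1 + 2*G)
-26182 + z(9)*(-24 + 77) = -26182 + (-1 + 2*9)*(-24 + 77) = -26182 + (-1 + 18)*53 = -26182 + 17*53 = -26182 + 901 = -25281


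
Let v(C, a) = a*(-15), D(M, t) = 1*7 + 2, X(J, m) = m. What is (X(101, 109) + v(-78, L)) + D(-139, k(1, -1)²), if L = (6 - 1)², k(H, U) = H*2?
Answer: -257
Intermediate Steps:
k(H, U) = 2*H
D(M, t) = 9 (D(M, t) = 7 + 2 = 9)
L = 25 (L = 5² = 25)
v(C, a) = -15*a
(X(101, 109) + v(-78, L)) + D(-139, k(1, -1)²) = (109 - 15*25) + 9 = (109 - 375) + 9 = -266 + 9 = -257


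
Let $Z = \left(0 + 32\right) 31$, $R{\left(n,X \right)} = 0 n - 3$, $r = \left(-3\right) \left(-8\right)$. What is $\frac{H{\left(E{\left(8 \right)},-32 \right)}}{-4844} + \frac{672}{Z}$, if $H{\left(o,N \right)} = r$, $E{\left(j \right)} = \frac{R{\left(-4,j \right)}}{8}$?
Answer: $\frac{25245}{37541} \approx 0.67246$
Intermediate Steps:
$r = 24$
$R{\left(n,X \right)} = -3$ ($R{\left(n,X \right)} = 0 - 3 = -3$)
$Z = 992$ ($Z = 32 \cdot 31 = 992$)
$E{\left(j \right)} = - \frac{3}{8}$
$H{\left(o,N \right)} = 24$
$\frac{H{\left(E{\left(8 \right)},-32 \right)}}{-4844} + \frac{672}{Z} = \frac{24}{-4844} + \frac{672}{992} = 24 \left(- \frac{1}{4844}\right) + 672 \cdot \frac{1}{992} = - \frac{6}{1211} + \frac{21}{31} = \frac{25245}{37541}$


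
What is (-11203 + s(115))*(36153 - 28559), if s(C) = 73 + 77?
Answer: -83936482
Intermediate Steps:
s(C) = 150
(-11203 + s(115))*(36153 - 28559) = (-11203 + 150)*(36153 - 28559) = -11053*7594 = -83936482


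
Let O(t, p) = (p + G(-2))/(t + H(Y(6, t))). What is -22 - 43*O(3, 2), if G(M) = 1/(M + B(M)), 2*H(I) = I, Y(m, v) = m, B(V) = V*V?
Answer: -479/12 ≈ -39.917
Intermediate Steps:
B(V) = V**2
H(I) = I/2
G(M) = 1/(M + M**2)
O(t, p) = (1/2 + p)/(3 + t) (O(t, p) = (p + 1/((-2)*(1 - 2)))/(t + (1/2)*6) = (p - 1/2/(-1))/(t + 3) = (p - 1/2*(-1))/(3 + t) = (p + 1/2)/(3 + t) = (1/2 + p)/(3 + t))
-22 - 43*O(3, 2) = -22 - 43*(1/2 + 2)/(3 + 3) = -22 - 43*5/(6*2) = -22 - 43*5/12 = -22 - 215/12 = -479/12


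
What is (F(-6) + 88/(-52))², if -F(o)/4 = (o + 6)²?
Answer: 484/169 ≈ 2.8639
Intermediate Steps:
F(o) = -4*(6 + o)² (F(o) = -4*(o + 6)² = -4*(6 + o)²)
(F(-6) + 88/(-52))² = (-4*(6 - 6)² + 88/(-52))² = (-4*0² + 88*(-1/52))² = (-4*0 - 22/13)² = (0 - 22/13)² = (-22/13)² = 484/169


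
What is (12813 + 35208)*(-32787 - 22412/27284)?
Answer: -10739691600330/6821 ≈ -1.5745e+9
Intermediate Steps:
(12813 + 35208)*(-32787 - 22412/27284) = 48021*(-32787 - 22412*1/27284) = 48021*(-32787 - 5603/6821) = 48021*(-223645730/6821) = -10739691600330/6821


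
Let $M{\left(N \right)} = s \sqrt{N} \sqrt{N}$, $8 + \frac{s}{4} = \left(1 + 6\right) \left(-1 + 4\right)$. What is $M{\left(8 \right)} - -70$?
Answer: $486$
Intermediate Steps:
$s = 52$ ($s = -32 + 4 \left(1 + 6\right) \left(-1 + 4\right) = -32 + 4 \cdot 7 \cdot 3 = -32 + 4 \cdot 21 = -32 + 84 = 52$)
$M{\left(N \right)} = 52 N$ ($M{\left(N \right)} = 52 \sqrt{N} \sqrt{N} = 52 N$)
$M{\left(8 \right)} - -70 = 52 \cdot 8 - -70 = 416 + 70 = 486$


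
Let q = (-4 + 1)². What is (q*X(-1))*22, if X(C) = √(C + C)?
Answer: 198*I*√2 ≈ 280.01*I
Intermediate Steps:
X(C) = √2*√C (X(C) = √(2*C) = √2*√C)
q = 9 (q = (-3)² = 9)
(q*X(-1))*22 = (9*(√2*√(-1)))*22 = (9*(√2*I))*22 = (9*(I*√2))*22 = (9*I*√2)*22 = 198*I*√2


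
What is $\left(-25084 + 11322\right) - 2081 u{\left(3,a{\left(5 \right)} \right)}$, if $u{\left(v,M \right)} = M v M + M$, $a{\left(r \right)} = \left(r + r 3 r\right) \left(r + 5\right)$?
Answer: $-3997198562$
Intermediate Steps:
$a{\left(r \right)} = \left(5 + r\right) \left(r + 3 r^{2}\right)$ ($a{\left(r \right)} = \left(r + 3 r r\right) \left(5 + r\right) = \left(r + 3 r^{2}\right) \left(5 + r\right) = \left(5 + r\right) \left(r + 3 r^{2}\right)$)
$u{\left(v,M \right)} = M + v M^{2}$ ($u{\left(v,M \right)} = v M^{2} + M = M + v M^{2}$)
$\left(-25084 + 11322\right) - 2081 u{\left(3,a{\left(5 \right)} \right)} = \left(-25084 + 11322\right) - 2081 \cdot 5 \left(5 + 3 \cdot 5^{2} + 16 \cdot 5\right) \left(1 + 5 \left(5 + 3 \cdot 5^{2} + 16 \cdot 5\right) 3\right) = -13762 - 2081 \cdot 5 \left(5 + 3 \cdot 25 + 80\right) \left(1 + 5 \left(5 + 3 \cdot 25 + 80\right) 3\right) = -13762 - 2081 \cdot 5 \left(5 + 75 + 80\right) \left(1 + 5 \left(5 + 75 + 80\right) 3\right) = -13762 - 2081 \cdot 5 \cdot 160 \left(1 + 5 \cdot 160 \cdot 3\right) = -13762 - 2081 \cdot 800 \left(1 + 800 \cdot 3\right) = -13762 - 2081 \cdot 800 \left(1 + 2400\right) = -13762 - 2081 \cdot 800 \cdot 2401 = -13762 - 3997184800 = -3997198562$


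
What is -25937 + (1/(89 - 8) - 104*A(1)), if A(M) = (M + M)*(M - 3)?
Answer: -2067200/81 ≈ -25521.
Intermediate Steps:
A(M) = 2*M*(-3 + M) (A(M) = (2*M)*(-3 + M) = 2*M*(-3 + M))
-25937 + (1/(89 - 8) - 104*A(1)) = -25937 + (1/(89 - 8) - 208*(-3 + 1)) = -25937 + (1/81 - 208*(-2)) = -25937 + (1/81 - 104*(-4)) = -25937 + (1/81 + 416) = -25937 + 33697/81 = -2067200/81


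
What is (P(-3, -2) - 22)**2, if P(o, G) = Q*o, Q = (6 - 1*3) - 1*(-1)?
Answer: 1156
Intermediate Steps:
Q = 4 (Q = (6 - 3) + 1 = 3 + 1 = 4)
P(o, G) = 4*o
(P(-3, -2) - 22)**2 = (4*(-3) - 22)**2 = (-12 - 22)**2 = (-34)**2 = 1156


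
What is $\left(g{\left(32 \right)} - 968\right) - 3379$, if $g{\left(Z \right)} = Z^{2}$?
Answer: $-3323$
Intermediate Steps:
$\left(g{\left(32 \right)} - 968\right) - 3379 = \left(32^{2} - 968\right) - 3379 = \left(1024 - 968\right) - 3379 = 56 - 3379 = -3323$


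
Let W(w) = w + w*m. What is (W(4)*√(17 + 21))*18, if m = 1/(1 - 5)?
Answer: 54*√38 ≈ 332.88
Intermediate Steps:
m = -¼ (m = 1/(-4) = -¼ ≈ -0.25000)
W(w) = 3*w/4 (W(w) = w + w*(-¼) = w - w/4 = 3*w/4)
(W(4)*√(17 + 21))*18 = (((¾)*4)*√(17 + 21))*18 = (3*√38)*18 = 54*√38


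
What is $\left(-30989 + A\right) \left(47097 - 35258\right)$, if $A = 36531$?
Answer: $65611738$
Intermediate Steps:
$\left(-30989 + A\right) \left(47097 - 35258\right) = \left(-30989 + 36531\right) \left(47097 - 35258\right) = 5542 \cdot 11839 = 65611738$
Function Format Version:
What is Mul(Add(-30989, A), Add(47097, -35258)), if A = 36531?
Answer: 65611738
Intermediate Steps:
Mul(Add(-30989, A), Add(47097, -35258)) = Mul(Add(-30989, 36531), Add(47097, -35258)) = Mul(5542, 11839) = 65611738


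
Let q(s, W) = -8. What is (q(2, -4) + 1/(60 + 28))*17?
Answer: -11951/88 ≈ -135.81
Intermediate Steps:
(q(2, -4) + 1/(60 + 28))*17 = (-8 + 1/(60 + 28))*17 = (-8 + 1/88)*17 = -703/88*17 = -11951/88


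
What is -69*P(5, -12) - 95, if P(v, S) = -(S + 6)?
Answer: -509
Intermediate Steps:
P(v, S) = -6 - S (P(v, S) = -(6 + S) = -6 - S)
-69*P(5, -12) - 95 = -69*(-6 - 1*(-12)) - 95 = -69*(-6 + 12) - 95 = -69*6 - 95 = -414 - 95 = -509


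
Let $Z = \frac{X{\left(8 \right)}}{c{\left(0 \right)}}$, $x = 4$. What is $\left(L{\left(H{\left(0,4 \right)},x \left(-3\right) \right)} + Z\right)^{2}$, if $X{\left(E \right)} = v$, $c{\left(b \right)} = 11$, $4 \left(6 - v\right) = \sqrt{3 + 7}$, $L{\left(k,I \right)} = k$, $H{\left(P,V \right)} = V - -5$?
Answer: $\frac{\left(420 - \sqrt{10}\right)^{2}}{1936} \approx 89.749$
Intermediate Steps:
$H{\left(P,V \right)} = 5 + V$ ($H{\left(P,V \right)} = V + 5 = 5 + V$)
$v = 6 - \frac{\sqrt{10}}{4}$ ($v = 6 - \frac{\sqrt{3 + 7}}{4} = 6 - \frac{\sqrt{10}}{4} \approx 5.2094$)
$X{\left(E \right)} = 6 - \frac{\sqrt{10}}{4}$
$Z = \frac{6}{11} - \frac{\sqrt{10}}{44}$ ($Z = \frac{6 - \frac{\sqrt{10}}{4}}{11} = \left(6 - \frac{\sqrt{10}}{4}\right) \frac{1}{11} = \frac{6}{11} - \frac{\sqrt{10}}{44} \approx 0.47358$)
$\left(L{\left(H{\left(0,4 \right)},x \left(-3\right) \right)} + Z\right)^{2} = \left(\left(5 + 4\right) + \left(\frac{6}{11} - \frac{\sqrt{10}}{44}\right)\right)^{2} = \left(9 + \left(\frac{6}{11} - \frac{\sqrt{10}}{44}\right)\right)^{2} = \left(\frac{105}{11} - \frac{\sqrt{10}}{44}\right)^{2}$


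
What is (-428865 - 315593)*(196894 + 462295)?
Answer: -490738524562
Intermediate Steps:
(-428865 - 315593)*(196894 + 462295) = -744458*659189 = -490738524562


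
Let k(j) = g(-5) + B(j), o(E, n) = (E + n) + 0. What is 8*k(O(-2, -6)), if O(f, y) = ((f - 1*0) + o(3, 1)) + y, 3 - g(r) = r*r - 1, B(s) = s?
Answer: -200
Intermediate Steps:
o(E, n) = E + n
g(r) = 4 - r² (g(r) = 3 - (r*r - 1) = 3 - (r² - 1) = 3 - (-1 + r²) = 3 + (1 - r²) = 4 - r²)
O(f, y) = 4 + f + y (O(f, y) = ((f - 1*0) + (3 + 1)) + y = ((f + 0) + 4) + y = (f + 4) + y = (4 + f) + y = 4 + f + y)
k(j) = -21 + j (k(j) = (4 - 1*(-5)²) + j = (4 - 1*25) + j = (4 - 25) + j = -21 + j)
8*k(O(-2, -6)) = 8*(-21 + (4 - 2 - 6)) = 8*(-21 - 4) = 8*(-25) = -200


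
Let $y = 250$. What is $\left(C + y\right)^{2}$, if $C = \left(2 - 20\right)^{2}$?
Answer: $329476$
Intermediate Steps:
$C = 324$ ($C = \left(2 - 20\right)^{2} = \left(-18\right)^{2} = 324$)
$\left(C + y\right)^{2} = \left(324 + 250\right)^{2} = 574^{2} = 329476$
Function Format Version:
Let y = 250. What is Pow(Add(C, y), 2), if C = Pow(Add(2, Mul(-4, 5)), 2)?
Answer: 329476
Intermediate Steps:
C = 324 (C = Pow(Add(2, -20), 2) = Pow(-18, 2) = 324)
Pow(Add(C, y), 2) = Pow(Add(324, 250), 2) = Pow(574, 2) = 329476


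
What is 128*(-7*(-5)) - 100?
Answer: 4380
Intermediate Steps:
128*(-7*(-5)) - 100 = 128*35 - 100 = 4480 - 100 = 4380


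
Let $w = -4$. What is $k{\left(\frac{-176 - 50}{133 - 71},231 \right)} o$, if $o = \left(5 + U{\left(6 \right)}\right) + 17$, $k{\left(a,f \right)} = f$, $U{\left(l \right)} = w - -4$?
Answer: $5082$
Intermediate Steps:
$U{\left(l \right)} = 0$ ($U{\left(l \right)} = -4 - -4 = -4 + 4 = 0$)
$o = 22$ ($o = \left(5 + 0\right) + 17 = 5 + 17 = 22$)
$k{\left(\frac{-176 - 50}{133 - 71},231 \right)} o = 231 \cdot 22 = 5082$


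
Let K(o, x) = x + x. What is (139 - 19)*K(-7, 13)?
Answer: 3120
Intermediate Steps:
K(o, x) = 2*x
(139 - 19)*K(-7, 13) = (139 - 19)*(2*13) = 120*26 = 3120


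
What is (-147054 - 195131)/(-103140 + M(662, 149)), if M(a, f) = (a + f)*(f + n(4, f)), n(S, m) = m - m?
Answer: -342185/17699 ≈ -19.334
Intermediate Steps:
n(S, m) = 0
M(a, f) = f*(a + f) (M(a, f) = (a + f)*(f + 0) = (a + f)*f = f*(a + f))
(-147054 - 195131)/(-103140 + M(662, 149)) = (-147054 - 195131)/(-103140 + 149*(662 + 149)) = -342185/(-103140 + 149*811) = -342185/(-103140 + 120839) = -342185/17699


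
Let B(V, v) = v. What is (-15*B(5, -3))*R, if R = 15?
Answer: 675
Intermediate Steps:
(-15*B(5, -3))*R = -15*(-3)*15 = 45*15 = 675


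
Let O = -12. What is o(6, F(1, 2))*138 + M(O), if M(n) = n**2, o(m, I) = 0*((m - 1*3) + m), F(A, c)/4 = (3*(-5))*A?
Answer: 144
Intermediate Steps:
F(A, c) = -60*A (F(A, c) = 4*((3*(-5))*A) = 4*(-15*A) = -60*A)
o(m, I) = 0 (o(m, I) = 0*((m - 3) + m) = 0*((-3 + m) + m) = 0*(-3 + 2*m) = 0)
o(6, F(1, 2))*138 + M(O) = 0*138 + (-12)**2 = 0 + 144 = 144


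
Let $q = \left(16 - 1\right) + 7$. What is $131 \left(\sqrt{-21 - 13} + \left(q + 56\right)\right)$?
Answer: $10218 + 131 i \sqrt{34} \approx 10218.0 + 763.85 i$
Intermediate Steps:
$q = 22$ ($q = 15 + 7 = 22$)
$131 \left(\sqrt{-21 - 13} + \left(q + 56\right)\right) = 131 \left(\sqrt{-21 - 13} + \left(22 + 56\right)\right) = 131 \left(\sqrt{-34} + 78\right) = 131 \left(i \sqrt{34} + 78\right) = 131 \left(78 + i \sqrt{34}\right) = 10218 + 131 i \sqrt{34}$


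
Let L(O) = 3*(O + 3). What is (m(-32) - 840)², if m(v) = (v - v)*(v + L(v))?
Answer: 705600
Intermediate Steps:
L(O) = 9 + 3*O (L(O) = 3*(3 + O) = 9 + 3*O)
m(v) = 0 (m(v) = (v - v)*(v + (9 + 3*v)) = 0*(9 + 4*v) = 0)
(m(-32) - 840)² = (0 - 840)² = (-840)² = 705600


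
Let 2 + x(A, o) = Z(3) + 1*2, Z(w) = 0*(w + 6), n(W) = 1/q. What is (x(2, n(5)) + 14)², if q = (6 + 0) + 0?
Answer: 196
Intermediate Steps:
q = 6 (q = 6 + 0 = 6)
n(W) = ⅙ (n(W) = 1/6 = ⅙)
Z(w) = 0 (Z(w) = 0*(6 + w) = 0)
x(A, o) = 0 (x(A, o) = -2 + (0 + 1*2) = -2 + (0 + 2) = -2 + 2 = 0)
(x(2, n(5)) + 14)² = (0 + 14)² = 14² = 196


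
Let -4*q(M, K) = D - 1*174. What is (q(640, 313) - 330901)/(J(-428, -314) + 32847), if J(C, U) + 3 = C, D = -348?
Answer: -661541/64832 ≈ -10.204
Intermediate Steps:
J(C, U) = -3 + C
q(M, K) = 261/2 (q(M, K) = -(-348 - 1*174)/4 = -(-348 - 174)/4 = -¼*(-522) = 261/2)
(q(640, 313) - 330901)/(J(-428, -314) + 32847) = (261/2 - 330901)/((-3 - 428) + 32847) = -661541/(2*(-431 + 32847)) = -661541/2/32416 = -661541/2*1/32416 = -661541/64832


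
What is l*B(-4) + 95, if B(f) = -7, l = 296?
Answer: -1977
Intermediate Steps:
l*B(-4) + 95 = 296*(-7) + 95 = -2072 + 95 = -1977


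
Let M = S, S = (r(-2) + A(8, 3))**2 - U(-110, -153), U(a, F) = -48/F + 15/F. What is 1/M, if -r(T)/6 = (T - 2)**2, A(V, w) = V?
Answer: 51/394933 ≈ 0.00012914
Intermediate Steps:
U(a, F) = -33/F
r(T) = -6*(-2 + T)**2 (r(T) = -6*(T - 2)**2 = -6*(-2 + T)**2)
S = 394933/51 (S = (-6*(-2 - 2)**2 + 8)**2 - (-33)/(-153) = (-6*(-4)**2 + 8)**2 - (-33)*(-1)/153 = (-6*16 + 8)**2 - 1*11/51 = (-96 + 8)**2 - 11/51 = (-88)**2 - 11/51 = 7744 - 11/51 = 394933/51 ≈ 7743.8)
M = 394933/51 ≈ 7743.8
1/M = 1/(394933/51) = 51/394933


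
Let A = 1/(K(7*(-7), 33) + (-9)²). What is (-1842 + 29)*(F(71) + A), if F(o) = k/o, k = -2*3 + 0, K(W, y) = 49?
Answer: 1285417/9230 ≈ 139.27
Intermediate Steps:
k = -6 (k = -6 + 0 = -6)
F(o) = -6/o
A = 1/130 (A = 1/(49 + (-9)²) = 1/(49 + 81) = 1/130 ≈ 0.0076923)
(-1842 + 29)*(F(71) + A) = (-1842 + 29)*(-6/71 + 1/130) = -1813*(-6*1/71 + 1/130) = -1813*(-6/71 + 1/130) = -1813*(-709/9230) = 1285417/9230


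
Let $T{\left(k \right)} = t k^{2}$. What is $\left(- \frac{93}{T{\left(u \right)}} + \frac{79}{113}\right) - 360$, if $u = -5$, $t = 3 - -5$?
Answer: $- \frac{8130709}{22600} \approx -359.77$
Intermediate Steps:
$t = 8$ ($t = 3 + 5 = 8$)
$T{\left(k \right)} = 8 k^{2}$
$\left(- \frac{93}{T{\left(u \right)}} + \frac{79}{113}\right) - 360 = \left(- \frac{93}{8 \left(-5\right)^{2}} + \frac{79}{113}\right) - 360 = \left(- \frac{93}{8 \cdot 25} + 79 \cdot \frac{1}{113}\right) - 360 = \left(- \frac{93}{200} + \frac{79}{113}\right) - 360 = \frac{5291}{22600} - 360 = - \frac{8130709}{22600}$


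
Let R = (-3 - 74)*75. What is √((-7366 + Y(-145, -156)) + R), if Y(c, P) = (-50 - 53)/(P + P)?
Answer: I*√319791342/156 ≈ 114.63*I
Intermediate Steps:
R = -5775 (R = -77*75 = -5775)
Y(c, P) = -103/(2*P) (Y(c, P) = -103*1/(2*P) = -103/(2*P))
√((-7366 + Y(-145, -156)) + R) = √((-7366 - 103/2/(-156)) - 5775) = √((-7366 - 103/2*(-1/156)) - 5775) = √((-7366 + 103/312) - 5775) = √(-2298089/312 - 5775) = √(-4099889/312) = I*√319791342/156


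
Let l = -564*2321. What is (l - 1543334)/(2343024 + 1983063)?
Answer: -2852378/4326087 ≈ -0.65934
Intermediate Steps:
l = -1309044
(l - 1543334)/(2343024 + 1983063) = (-1309044 - 1543334)/(2343024 + 1983063) = -2852378/4326087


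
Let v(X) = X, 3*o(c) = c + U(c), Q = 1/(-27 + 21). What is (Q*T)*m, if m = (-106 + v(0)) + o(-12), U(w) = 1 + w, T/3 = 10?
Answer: 1705/3 ≈ 568.33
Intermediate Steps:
T = 30 (T = 3*10 = 30)
Q = -⅙ (Q = 1/(-6) = -⅙ ≈ -0.16667)
o(c) = ⅓ + 2*c/3 (o(c) = (c + (1 + c))/3 = (1 + 2*c)/3 = ⅓ + 2*c/3)
m = -341/3 (m = (-106 + 0) + (⅓ + (⅔)*(-12)) = -106 + (⅓ - 8) = -106 - 23/3 = -341/3 ≈ -113.67)
(Q*T)*m = -⅙*30*(-341/3) = -5*(-341/3) = 1705/3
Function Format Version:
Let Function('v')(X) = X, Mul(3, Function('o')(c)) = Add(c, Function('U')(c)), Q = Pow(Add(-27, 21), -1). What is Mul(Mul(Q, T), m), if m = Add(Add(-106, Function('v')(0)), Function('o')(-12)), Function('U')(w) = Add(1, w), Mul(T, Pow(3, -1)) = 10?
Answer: Rational(1705, 3) ≈ 568.33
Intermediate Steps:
T = 30 (T = Mul(3, 10) = 30)
Q = Rational(-1, 6) (Q = Pow(-6, -1) = Rational(-1, 6) ≈ -0.16667)
Function('o')(c) = Add(Rational(1, 3), Mul(Rational(2, 3), c)) (Function('o')(c) = Mul(Rational(1, 3), Add(c, Add(1, c))) = Mul(Rational(1, 3), Add(1, Mul(2, c))) = Add(Rational(1, 3), Mul(Rational(2, 3), c)))
m = Rational(-341, 3) (m = Add(Add(-106, 0), Add(Rational(1, 3), Mul(Rational(2, 3), -12))) = Add(-106, Add(Rational(1, 3), -8)) = Add(-106, Rational(-23, 3)) = Rational(-341, 3) ≈ -113.67)
Mul(Mul(Q, T), m) = Mul(Mul(Rational(-1, 6), 30), Rational(-341, 3)) = Mul(-5, Rational(-341, 3)) = Rational(1705, 3)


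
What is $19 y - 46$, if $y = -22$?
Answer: $-464$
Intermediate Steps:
$19 y - 46 = 19 \left(-22\right) - 46 = -418 - 46 = -464$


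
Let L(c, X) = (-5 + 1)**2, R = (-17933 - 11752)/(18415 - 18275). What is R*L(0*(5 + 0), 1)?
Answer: -23748/7 ≈ -3392.6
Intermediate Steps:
R = -5937/28 (R = -29685/140 = -29685*1/140 = -5937/28 ≈ -212.04)
L(c, X) = 16 (L(c, X) = (-4)**2 = 16)
R*L(0*(5 + 0), 1) = -5937/28*16 = -23748/7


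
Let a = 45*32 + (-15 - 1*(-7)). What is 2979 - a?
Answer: 1547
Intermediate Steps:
a = 1432 (a = 1440 + (-15 + 7) = 1440 - 8 = 1432)
2979 - a = 2979 - 1*1432 = 2979 - 1432 = 1547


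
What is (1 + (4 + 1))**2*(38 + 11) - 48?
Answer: 1716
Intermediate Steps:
(1 + (4 + 1))**2*(38 + 11) - 48 = (1 + 5)**2*49 - 48 = 6**2*49 - 48 = 36*49 - 48 = 1764 - 48 = 1716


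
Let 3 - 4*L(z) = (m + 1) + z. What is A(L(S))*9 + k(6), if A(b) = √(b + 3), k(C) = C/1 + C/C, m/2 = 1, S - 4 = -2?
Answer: 7 + 9*√10/2 ≈ 21.230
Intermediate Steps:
S = 2 (S = 4 - 2 = 2)
m = 2 (m = 2*1 = 2)
k(C) = 1 + C (k(C) = C*1 + 1 = C + 1 = 1 + C)
L(z) = -z/4 (L(z) = ¾ - ((2 + 1) + z)/4 = ¾ - (3 + z)/4 = ¾ + (-¾ - z/4) = -z/4)
A(b) = √(3 + b)
A(L(S))*9 + k(6) = √(3 - ¼*2)*9 + (1 + 6) = √(3 - ½)*9 + 7 = √(5/2)*9 + 7 = (√10/2)*9 + 7 = 9*√10/2 + 7 = 7 + 9*√10/2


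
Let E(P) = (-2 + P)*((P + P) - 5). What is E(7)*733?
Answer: 32985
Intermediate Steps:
E(P) = (-5 + 2*P)*(-2 + P) (E(P) = (-2 + P)*(2*P - 5) = (-2 + P)*(-5 + 2*P) = (-5 + 2*P)*(-2 + P))
E(7)*733 = (10 - 9*7 + 2*7²)*733 = (10 - 63 + 2*49)*733 = (10 - 63 + 98)*733 = 45*733 = 32985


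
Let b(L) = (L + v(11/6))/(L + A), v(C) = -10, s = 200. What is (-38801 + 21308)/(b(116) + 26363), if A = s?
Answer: -921298/1388469 ≈ -0.66354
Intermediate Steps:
A = 200
b(L) = (-10 + L)/(200 + L) (b(L) = (L - 10)/(L + 200) = (-10 + L)/(200 + L))
(-38801 + 21308)/(b(116) + 26363) = (-38801 + 21308)/((-10 + 116)/(200 + 116) + 26363) = -17493/(106/316 + 26363) = -17493/((1/316)*106 + 26363) = -17493/(53/158 + 26363) = -17493/4165407/158 = -17493*158/4165407 = -921298/1388469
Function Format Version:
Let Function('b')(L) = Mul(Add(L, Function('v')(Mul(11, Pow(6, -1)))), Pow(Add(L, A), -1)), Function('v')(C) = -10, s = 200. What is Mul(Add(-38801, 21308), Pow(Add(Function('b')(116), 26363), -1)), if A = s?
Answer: Rational(-921298, 1388469) ≈ -0.66354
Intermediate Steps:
A = 200
Function('b')(L) = Mul(Pow(Add(200, L), -1), Add(-10, L)) (Function('b')(L) = Mul(Add(L, -10), Pow(Add(L, 200), -1)) = Mul(Add(-10, L), Pow(Add(200, L), -1)) = Mul(Pow(Add(200, L), -1), Add(-10, L)))
Mul(Add(-38801, 21308), Pow(Add(Function('b')(116), 26363), -1)) = Mul(Add(-38801, 21308), Pow(Add(Mul(Pow(Add(200, 116), -1), Add(-10, 116)), 26363), -1)) = Mul(-17493, Pow(Add(Mul(Pow(316, -1), 106), 26363), -1)) = Mul(-17493, Pow(Add(Mul(Rational(1, 316), 106), 26363), -1)) = Mul(-17493, Pow(Add(Rational(53, 158), 26363), -1)) = Mul(-17493, Pow(Rational(4165407, 158), -1)) = Mul(-17493, Rational(158, 4165407)) = Rational(-921298, 1388469)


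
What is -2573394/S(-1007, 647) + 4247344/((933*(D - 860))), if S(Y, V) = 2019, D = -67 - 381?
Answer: -262421065246/205326243 ≈ -1278.1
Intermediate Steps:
D = -448
-2573394/S(-1007, 647) + 4247344/((933*(D - 860))) = -2573394/2019 + 4247344/((933*(-448 - 860))) = -2573394*1/2019 + 4247344/((933*(-1308))) = -857798/673 + 4247344/(-1220364) = -857798/673 + 4247344*(-1/1220364) = -857798/673 - 1061836/305091 = -262421065246/205326243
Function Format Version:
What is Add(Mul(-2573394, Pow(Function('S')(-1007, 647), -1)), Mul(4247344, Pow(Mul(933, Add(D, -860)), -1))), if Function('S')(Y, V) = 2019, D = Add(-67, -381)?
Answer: Rational(-262421065246, 205326243) ≈ -1278.1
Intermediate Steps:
D = -448
Add(Mul(-2573394, Pow(Function('S')(-1007, 647), -1)), Mul(4247344, Pow(Mul(933, Add(D, -860)), -1))) = Add(Mul(-2573394, Pow(2019, -1)), Mul(4247344, Pow(Mul(933, Add(-448, -860)), -1))) = Add(Mul(-2573394, Rational(1, 2019)), Mul(4247344, Pow(Mul(933, -1308), -1))) = Add(Rational(-857798, 673), Mul(4247344, Pow(-1220364, -1))) = Add(Rational(-857798, 673), Mul(4247344, Rational(-1, 1220364))) = Add(Rational(-857798, 673), Rational(-1061836, 305091)) = Rational(-262421065246, 205326243)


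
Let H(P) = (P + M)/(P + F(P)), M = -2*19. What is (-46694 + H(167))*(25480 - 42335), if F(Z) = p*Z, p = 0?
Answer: 131431396495/167 ≈ 7.8701e+8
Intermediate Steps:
F(Z) = 0 (F(Z) = 0*Z = 0)
M = -38
H(P) = (-38 + P)/P (H(P) = (P - 38)/(P + 0) = (-38 + P)/P)
(-46694 + H(167))*(25480 - 42335) = (-46694 + (-38 + 167)/167)*(25480 - 42335) = (-46694 + (1/167)*129)*(-16855) = (-46694 + 129/167)*(-16855) = -7797769/167*(-16855) = 131431396495/167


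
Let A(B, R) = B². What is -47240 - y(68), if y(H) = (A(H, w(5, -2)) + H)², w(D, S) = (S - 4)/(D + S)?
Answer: -22062104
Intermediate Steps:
w(D, S) = (-4 + S)/(D + S)
y(H) = (H + H²)² (y(H) = (H² + H)² = (H + H²)²)
-47240 - y(68) = -47240 - 68²*(1 + 68)² = -47240 - 4624*69² = -47240 - 4624*4761 = -47240 - 1*22014864 = -47240 - 22014864 = -22062104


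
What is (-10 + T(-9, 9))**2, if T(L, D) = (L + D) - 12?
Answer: 484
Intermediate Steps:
T(L, D) = -12 + D + L (T(L, D) = (D + L) - 12 = -12 + D + L)
(-10 + T(-9, 9))**2 = (-10 + (-12 + 9 - 9))**2 = (-10 - 12)**2 = (-22)**2 = 484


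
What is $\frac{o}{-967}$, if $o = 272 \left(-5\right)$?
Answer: $\frac{1360}{967} \approx 1.4064$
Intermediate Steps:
$o = -1360$
$\frac{o}{-967} = - \frac{1360}{-967} = \left(-1360\right) \left(- \frac{1}{967}\right) = \frac{1360}{967}$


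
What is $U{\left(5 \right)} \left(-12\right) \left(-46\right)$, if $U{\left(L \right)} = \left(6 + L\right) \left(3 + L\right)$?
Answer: $48576$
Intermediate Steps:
$U{\left(L \right)} = \left(3 + L\right) \left(6 + L\right)$
$U{\left(5 \right)} \left(-12\right) \left(-46\right) = \left(18 + 5^{2} + 9 \cdot 5\right) \left(-12\right) \left(-46\right) = \left(18 + 25 + 45\right) \left(-12\right) \left(-46\right) = 88 \left(-12\right) \left(-46\right) = \left(-1056\right) \left(-46\right) = 48576$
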